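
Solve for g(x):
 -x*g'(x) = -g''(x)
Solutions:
 g(x) = C1 + C2*erfi(sqrt(2)*x/2)


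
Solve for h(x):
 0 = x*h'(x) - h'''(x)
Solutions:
 h(x) = C1 + Integral(C2*airyai(x) + C3*airybi(x), x)


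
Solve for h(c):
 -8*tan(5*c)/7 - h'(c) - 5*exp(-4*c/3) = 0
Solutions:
 h(c) = C1 - 4*log(tan(5*c)^2 + 1)/35 + 15*exp(-4*c/3)/4


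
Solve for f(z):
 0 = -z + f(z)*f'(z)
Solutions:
 f(z) = -sqrt(C1 + z^2)
 f(z) = sqrt(C1 + z^2)


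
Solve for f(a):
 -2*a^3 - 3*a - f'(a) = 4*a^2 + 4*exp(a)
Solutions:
 f(a) = C1 - a^4/2 - 4*a^3/3 - 3*a^2/2 - 4*exp(a)


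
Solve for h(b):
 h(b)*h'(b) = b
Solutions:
 h(b) = -sqrt(C1 + b^2)
 h(b) = sqrt(C1 + b^2)


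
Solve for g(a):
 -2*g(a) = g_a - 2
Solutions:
 g(a) = C1*exp(-2*a) + 1


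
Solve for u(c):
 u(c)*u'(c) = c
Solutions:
 u(c) = -sqrt(C1 + c^2)
 u(c) = sqrt(C1 + c^2)


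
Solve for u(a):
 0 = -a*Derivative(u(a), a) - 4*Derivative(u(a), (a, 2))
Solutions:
 u(a) = C1 + C2*erf(sqrt(2)*a/4)


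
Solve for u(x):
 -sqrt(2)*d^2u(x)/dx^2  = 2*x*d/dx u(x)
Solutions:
 u(x) = C1 + C2*erf(2^(3/4)*x/2)


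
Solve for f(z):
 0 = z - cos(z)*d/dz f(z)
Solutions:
 f(z) = C1 + Integral(z/cos(z), z)


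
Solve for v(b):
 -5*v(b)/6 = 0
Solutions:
 v(b) = 0


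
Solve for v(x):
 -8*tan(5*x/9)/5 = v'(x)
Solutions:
 v(x) = C1 + 72*log(cos(5*x/9))/25


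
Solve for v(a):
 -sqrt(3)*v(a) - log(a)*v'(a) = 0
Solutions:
 v(a) = C1*exp(-sqrt(3)*li(a))


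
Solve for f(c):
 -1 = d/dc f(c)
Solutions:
 f(c) = C1 - c


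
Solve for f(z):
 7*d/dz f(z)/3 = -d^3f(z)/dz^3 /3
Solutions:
 f(z) = C1 + C2*sin(sqrt(7)*z) + C3*cos(sqrt(7)*z)


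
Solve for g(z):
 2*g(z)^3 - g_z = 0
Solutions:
 g(z) = -sqrt(2)*sqrt(-1/(C1 + 2*z))/2
 g(z) = sqrt(2)*sqrt(-1/(C1 + 2*z))/2


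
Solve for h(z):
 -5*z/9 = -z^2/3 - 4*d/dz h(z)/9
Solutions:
 h(z) = C1 - z^3/4 + 5*z^2/8


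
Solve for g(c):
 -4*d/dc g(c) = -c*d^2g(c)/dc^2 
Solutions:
 g(c) = C1 + C2*c^5


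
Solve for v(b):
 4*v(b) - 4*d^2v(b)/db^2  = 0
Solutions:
 v(b) = C1*exp(-b) + C2*exp(b)


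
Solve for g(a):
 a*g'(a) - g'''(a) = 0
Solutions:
 g(a) = C1 + Integral(C2*airyai(a) + C3*airybi(a), a)


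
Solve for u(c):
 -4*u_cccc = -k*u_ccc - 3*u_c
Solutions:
 u(c) = C1 + C2*exp(c*(-k^2/(-k^3 + sqrt(-k^6 + (k^3 + 648)^2) - 648)^(1/3) + k - (-k^3 + sqrt(-k^6 + (k^3 + 648)^2) - 648)^(1/3))/12) + C3*exp(c*(-4*k^2/((-1 + sqrt(3)*I)*(-k^3 + sqrt(-k^6 + (k^3 + 648)^2) - 648)^(1/3)) + 2*k + (-k^3 + sqrt(-k^6 + (k^3 + 648)^2) - 648)^(1/3) - sqrt(3)*I*(-k^3 + sqrt(-k^6 + (k^3 + 648)^2) - 648)^(1/3))/24) + C4*exp(c*(4*k^2/((1 + sqrt(3)*I)*(-k^3 + sqrt(-k^6 + (k^3 + 648)^2) - 648)^(1/3)) + 2*k + (-k^3 + sqrt(-k^6 + (k^3 + 648)^2) - 648)^(1/3) + sqrt(3)*I*(-k^3 + sqrt(-k^6 + (k^3 + 648)^2) - 648)^(1/3))/24)


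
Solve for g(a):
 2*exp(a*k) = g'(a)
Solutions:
 g(a) = C1 + 2*exp(a*k)/k


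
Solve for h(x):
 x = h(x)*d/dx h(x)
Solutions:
 h(x) = -sqrt(C1 + x^2)
 h(x) = sqrt(C1 + x^2)


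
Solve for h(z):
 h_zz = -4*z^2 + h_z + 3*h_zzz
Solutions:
 h(z) = C1 + 4*z^3/3 + 4*z^2 - 16*z + (C2*sin(sqrt(11)*z/6) + C3*cos(sqrt(11)*z/6))*exp(z/6)


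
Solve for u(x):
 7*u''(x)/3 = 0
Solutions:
 u(x) = C1 + C2*x


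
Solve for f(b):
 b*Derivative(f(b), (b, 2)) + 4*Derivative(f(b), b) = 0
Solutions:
 f(b) = C1 + C2/b^3


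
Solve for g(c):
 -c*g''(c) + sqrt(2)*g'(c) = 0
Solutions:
 g(c) = C1 + C2*c^(1 + sqrt(2))


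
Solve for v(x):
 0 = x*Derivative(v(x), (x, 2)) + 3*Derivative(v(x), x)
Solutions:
 v(x) = C1 + C2/x^2


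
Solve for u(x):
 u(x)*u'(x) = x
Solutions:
 u(x) = -sqrt(C1 + x^2)
 u(x) = sqrt(C1 + x^2)


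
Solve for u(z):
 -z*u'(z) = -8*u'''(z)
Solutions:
 u(z) = C1 + Integral(C2*airyai(z/2) + C3*airybi(z/2), z)


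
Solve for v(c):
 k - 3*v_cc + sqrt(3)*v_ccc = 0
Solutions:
 v(c) = C1 + C2*c + C3*exp(sqrt(3)*c) + c^2*k/6


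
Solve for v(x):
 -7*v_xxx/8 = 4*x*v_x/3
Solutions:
 v(x) = C1 + Integral(C2*airyai(-2*42^(2/3)*x/21) + C3*airybi(-2*42^(2/3)*x/21), x)


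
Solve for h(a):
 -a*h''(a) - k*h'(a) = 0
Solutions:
 h(a) = C1 + a^(1 - re(k))*(C2*sin(log(a)*Abs(im(k))) + C3*cos(log(a)*im(k)))


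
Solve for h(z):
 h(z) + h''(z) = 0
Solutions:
 h(z) = C1*sin(z) + C2*cos(z)


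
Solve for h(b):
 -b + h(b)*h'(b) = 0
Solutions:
 h(b) = -sqrt(C1 + b^2)
 h(b) = sqrt(C1 + b^2)


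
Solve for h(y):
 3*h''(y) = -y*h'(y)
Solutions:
 h(y) = C1 + C2*erf(sqrt(6)*y/6)


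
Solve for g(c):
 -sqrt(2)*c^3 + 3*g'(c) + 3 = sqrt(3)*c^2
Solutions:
 g(c) = C1 + sqrt(2)*c^4/12 + sqrt(3)*c^3/9 - c


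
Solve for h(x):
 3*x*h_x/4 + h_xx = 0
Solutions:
 h(x) = C1 + C2*erf(sqrt(6)*x/4)


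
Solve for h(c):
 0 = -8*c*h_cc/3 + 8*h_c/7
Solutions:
 h(c) = C1 + C2*c^(10/7)


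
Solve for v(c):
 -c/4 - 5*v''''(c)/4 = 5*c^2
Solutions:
 v(c) = C1 + C2*c + C3*c^2 + C4*c^3 - c^6/90 - c^5/600


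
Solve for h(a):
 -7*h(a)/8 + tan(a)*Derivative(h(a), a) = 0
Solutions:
 h(a) = C1*sin(a)^(7/8)


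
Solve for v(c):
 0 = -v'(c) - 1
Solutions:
 v(c) = C1 - c


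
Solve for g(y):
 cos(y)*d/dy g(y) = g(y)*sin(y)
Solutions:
 g(y) = C1/cos(y)


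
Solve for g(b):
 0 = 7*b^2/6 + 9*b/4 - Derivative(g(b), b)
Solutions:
 g(b) = C1 + 7*b^3/18 + 9*b^2/8


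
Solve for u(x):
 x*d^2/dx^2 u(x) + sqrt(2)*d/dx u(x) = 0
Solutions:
 u(x) = C1 + C2*x^(1 - sqrt(2))


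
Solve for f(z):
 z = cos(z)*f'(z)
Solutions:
 f(z) = C1 + Integral(z/cos(z), z)


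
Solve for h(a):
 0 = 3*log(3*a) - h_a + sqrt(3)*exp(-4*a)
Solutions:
 h(a) = C1 + 3*a*log(a) + 3*a*(-1 + log(3)) - sqrt(3)*exp(-4*a)/4


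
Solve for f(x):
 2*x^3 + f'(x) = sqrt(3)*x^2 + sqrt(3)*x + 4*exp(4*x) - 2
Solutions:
 f(x) = C1 - x^4/2 + sqrt(3)*x^3/3 + sqrt(3)*x^2/2 - 2*x + exp(4*x)


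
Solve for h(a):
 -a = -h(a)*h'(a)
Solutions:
 h(a) = -sqrt(C1 + a^2)
 h(a) = sqrt(C1 + a^2)


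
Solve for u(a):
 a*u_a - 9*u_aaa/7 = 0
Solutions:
 u(a) = C1 + Integral(C2*airyai(21^(1/3)*a/3) + C3*airybi(21^(1/3)*a/3), a)


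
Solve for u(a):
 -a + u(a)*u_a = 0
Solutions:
 u(a) = -sqrt(C1 + a^2)
 u(a) = sqrt(C1 + a^2)


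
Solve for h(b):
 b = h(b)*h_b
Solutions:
 h(b) = -sqrt(C1 + b^2)
 h(b) = sqrt(C1 + b^2)


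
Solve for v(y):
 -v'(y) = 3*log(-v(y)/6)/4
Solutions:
 4*Integral(1/(log(-_y) - log(6)), (_y, v(y)))/3 = C1 - y


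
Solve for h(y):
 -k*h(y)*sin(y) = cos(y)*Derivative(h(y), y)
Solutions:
 h(y) = C1*exp(k*log(cos(y)))


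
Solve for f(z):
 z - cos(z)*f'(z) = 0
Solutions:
 f(z) = C1 + Integral(z/cos(z), z)


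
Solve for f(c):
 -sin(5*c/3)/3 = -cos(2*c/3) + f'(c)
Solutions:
 f(c) = C1 + 3*sin(2*c/3)/2 + cos(5*c/3)/5


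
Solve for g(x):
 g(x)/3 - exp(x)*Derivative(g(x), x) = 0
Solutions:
 g(x) = C1*exp(-exp(-x)/3)


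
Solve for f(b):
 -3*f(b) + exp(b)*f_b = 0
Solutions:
 f(b) = C1*exp(-3*exp(-b))


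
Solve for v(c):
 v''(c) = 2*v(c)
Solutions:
 v(c) = C1*exp(-sqrt(2)*c) + C2*exp(sqrt(2)*c)


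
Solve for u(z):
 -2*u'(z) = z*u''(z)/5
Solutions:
 u(z) = C1 + C2/z^9


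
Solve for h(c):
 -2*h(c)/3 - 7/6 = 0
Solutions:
 h(c) = -7/4


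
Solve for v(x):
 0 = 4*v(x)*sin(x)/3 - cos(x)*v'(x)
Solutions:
 v(x) = C1/cos(x)^(4/3)


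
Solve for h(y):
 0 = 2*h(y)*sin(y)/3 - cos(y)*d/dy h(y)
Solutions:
 h(y) = C1/cos(y)^(2/3)


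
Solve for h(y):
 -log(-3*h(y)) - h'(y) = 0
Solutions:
 Integral(1/(log(-_y) + log(3)), (_y, h(y))) = C1 - y


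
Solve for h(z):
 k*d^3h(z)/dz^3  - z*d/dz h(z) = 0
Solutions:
 h(z) = C1 + Integral(C2*airyai(z*(1/k)^(1/3)) + C3*airybi(z*(1/k)^(1/3)), z)


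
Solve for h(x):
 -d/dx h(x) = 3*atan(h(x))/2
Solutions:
 Integral(1/atan(_y), (_y, h(x))) = C1 - 3*x/2


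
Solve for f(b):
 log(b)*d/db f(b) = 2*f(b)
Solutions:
 f(b) = C1*exp(2*li(b))


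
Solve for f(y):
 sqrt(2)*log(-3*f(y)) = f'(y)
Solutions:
 -sqrt(2)*Integral(1/(log(-_y) + log(3)), (_y, f(y)))/2 = C1 - y


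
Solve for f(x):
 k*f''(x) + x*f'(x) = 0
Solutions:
 f(x) = C1 + C2*sqrt(k)*erf(sqrt(2)*x*sqrt(1/k)/2)


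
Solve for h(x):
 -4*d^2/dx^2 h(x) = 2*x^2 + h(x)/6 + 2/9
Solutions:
 h(x) = C1*sin(sqrt(6)*x/12) + C2*cos(sqrt(6)*x/12) - 12*x^2 + 1724/3


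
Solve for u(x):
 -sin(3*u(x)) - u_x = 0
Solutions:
 u(x) = -acos((-C1 - exp(6*x))/(C1 - exp(6*x)))/3 + 2*pi/3
 u(x) = acos((-C1 - exp(6*x))/(C1 - exp(6*x)))/3


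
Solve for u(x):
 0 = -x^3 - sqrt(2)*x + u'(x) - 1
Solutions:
 u(x) = C1 + x^4/4 + sqrt(2)*x^2/2 + x


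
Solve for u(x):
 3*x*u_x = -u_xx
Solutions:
 u(x) = C1 + C2*erf(sqrt(6)*x/2)


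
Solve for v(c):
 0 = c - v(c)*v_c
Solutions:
 v(c) = -sqrt(C1 + c^2)
 v(c) = sqrt(C1 + c^2)


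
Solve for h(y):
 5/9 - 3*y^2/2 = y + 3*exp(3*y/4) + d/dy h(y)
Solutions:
 h(y) = C1 - y^3/2 - y^2/2 + 5*y/9 - 4*exp(3*y/4)


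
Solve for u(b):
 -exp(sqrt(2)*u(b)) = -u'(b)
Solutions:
 u(b) = sqrt(2)*(2*log(-1/(C1 + b)) - log(2))/4


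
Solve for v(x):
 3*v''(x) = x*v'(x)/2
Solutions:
 v(x) = C1 + C2*erfi(sqrt(3)*x/6)


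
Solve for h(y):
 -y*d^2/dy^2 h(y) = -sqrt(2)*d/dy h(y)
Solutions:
 h(y) = C1 + C2*y^(1 + sqrt(2))


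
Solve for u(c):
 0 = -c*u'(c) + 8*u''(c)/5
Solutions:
 u(c) = C1 + C2*erfi(sqrt(5)*c/4)


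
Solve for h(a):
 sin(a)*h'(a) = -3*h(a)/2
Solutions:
 h(a) = C1*(cos(a) + 1)^(3/4)/(cos(a) - 1)^(3/4)


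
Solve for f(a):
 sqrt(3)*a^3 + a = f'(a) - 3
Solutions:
 f(a) = C1 + sqrt(3)*a^4/4 + a^2/2 + 3*a


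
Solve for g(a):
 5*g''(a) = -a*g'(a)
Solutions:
 g(a) = C1 + C2*erf(sqrt(10)*a/10)


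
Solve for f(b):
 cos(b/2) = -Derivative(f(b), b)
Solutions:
 f(b) = C1 - 2*sin(b/2)


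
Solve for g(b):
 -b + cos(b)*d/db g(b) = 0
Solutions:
 g(b) = C1 + Integral(b/cos(b), b)


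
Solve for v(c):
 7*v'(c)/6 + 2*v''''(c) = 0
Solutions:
 v(c) = C1 + C4*exp(c*(-126^(1/3) + 3*14^(1/3)*3^(2/3))/24)*sin(14^(1/3)*3^(1/6)*c/4) + C5*exp(c*(-126^(1/3) + 3*14^(1/3)*3^(2/3))/24)*cos(14^(1/3)*3^(1/6)*c/4) + C6*exp(-c*(126^(1/3) + 3*14^(1/3)*3^(2/3))/24) + (C2*sin(14^(1/3)*3^(1/6)*c/4) + C3*cos(14^(1/3)*3^(1/6)*c/4))*exp(126^(1/3)*c/12)


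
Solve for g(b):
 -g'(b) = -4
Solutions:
 g(b) = C1 + 4*b


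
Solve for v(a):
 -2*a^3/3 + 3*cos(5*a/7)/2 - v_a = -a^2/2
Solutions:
 v(a) = C1 - a^4/6 + a^3/6 + 21*sin(5*a/7)/10


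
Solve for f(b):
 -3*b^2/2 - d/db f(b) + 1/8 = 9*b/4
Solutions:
 f(b) = C1 - b^3/2 - 9*b^2/8 + b/8


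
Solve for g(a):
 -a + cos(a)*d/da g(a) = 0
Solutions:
 g(a) = C1 + Integral(a/cos(a), a)


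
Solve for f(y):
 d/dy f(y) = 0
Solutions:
 f(y) = C1


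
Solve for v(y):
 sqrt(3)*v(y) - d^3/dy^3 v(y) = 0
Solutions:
 v(y) = C3*exp(3^(1/6)*y) + (C1*sin(3^(2/3)*y/2) + C2*cos(3^(2/3)*y/2))*exp(-3^(1/6)*y/2)


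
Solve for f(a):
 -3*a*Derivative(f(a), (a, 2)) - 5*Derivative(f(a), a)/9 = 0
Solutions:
 f(a) = C1 + C2*a^(22/27)


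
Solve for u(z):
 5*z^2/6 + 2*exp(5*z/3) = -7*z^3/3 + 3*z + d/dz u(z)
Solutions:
 u(z) = C1 + 7*z^4/12 + 5*z^3/18 - 3*z^2/2 + 6*exp(5*z/3)/5


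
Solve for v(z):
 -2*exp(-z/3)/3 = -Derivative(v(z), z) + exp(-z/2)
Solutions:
 v(z) = C1 - 2*exp(-z/2) - 2*exp(-z/3)


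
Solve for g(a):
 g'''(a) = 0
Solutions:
 g(a) = C1 + C2*a + C3*a^2


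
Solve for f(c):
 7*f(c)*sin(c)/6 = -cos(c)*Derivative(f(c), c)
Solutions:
 f(c) = C1*cos(c)^(7/6)


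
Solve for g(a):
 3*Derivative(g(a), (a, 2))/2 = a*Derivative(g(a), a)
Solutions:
 g(a) = C1 + C2*erfi(sqrt(3)*a/3)


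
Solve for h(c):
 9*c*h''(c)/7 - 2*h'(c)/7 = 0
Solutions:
 h(c) = C1 + C2*c^(11/9)


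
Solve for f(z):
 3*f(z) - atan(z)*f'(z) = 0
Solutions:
 f(z) = C1*exp(3*Integral(1/atan(z), z))


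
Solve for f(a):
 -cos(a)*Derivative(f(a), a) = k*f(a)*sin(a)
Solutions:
 f(a) = C1*exp(k*log(cos(a)))


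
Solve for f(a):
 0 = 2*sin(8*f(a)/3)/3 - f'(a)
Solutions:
 -2*a/3 + 3*log(cos(8*f(a)/3) - 1)/16 - 3*log(cos(8*f(a)/3) + 1)/16 = C1


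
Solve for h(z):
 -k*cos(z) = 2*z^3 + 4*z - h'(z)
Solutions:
 h(z) = C1 + k*sin(z) + z^4/2 + 2*z^2


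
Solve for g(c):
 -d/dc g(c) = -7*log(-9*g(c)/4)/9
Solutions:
 -9*Integral(1/(log(-_y) - 2*log(2) + 2*log(3)), (_y, g(c)))/7 = C1 - c


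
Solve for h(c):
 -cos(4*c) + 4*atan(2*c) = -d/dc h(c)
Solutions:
 h(c) = C1 - 4*c*atan(2*c) + log(4*c^2 + 1) + sin(4*c)/4


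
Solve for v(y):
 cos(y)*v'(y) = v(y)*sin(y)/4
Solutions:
 v(y) = C1/cos(y)^(1/4)


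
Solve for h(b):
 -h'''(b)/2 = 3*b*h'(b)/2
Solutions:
 h(b) = C1 + Integral(C2*airyai(-3^(1/3)*b) + C3*airybi(-3^(1/3)*b), b)


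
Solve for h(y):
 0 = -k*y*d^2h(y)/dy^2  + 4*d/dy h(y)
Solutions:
 h(y) = C1 + y^(((re(k) + 4)*re(k) + im(k)^2)/(re(k)^2 + im(k)^2))*(C2*sin(4*log(y)*Abs(im(k))/(re(k)^2 + im(k)^2)) + C3*cos(4*log(y)*im(k)/(re(k)^2 + im(k)^2)))


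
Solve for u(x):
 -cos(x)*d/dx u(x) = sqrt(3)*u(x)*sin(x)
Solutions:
 u(x) = C1*cos(x)^(sqrt(3))


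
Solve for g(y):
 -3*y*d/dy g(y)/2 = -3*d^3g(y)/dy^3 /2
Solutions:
 g(y) = C1 + Integral(C2*airyai(y) + C3*airybi(y), y)


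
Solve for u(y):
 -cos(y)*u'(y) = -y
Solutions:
 u(y) = C1 + Integral(y/cos(y), y)


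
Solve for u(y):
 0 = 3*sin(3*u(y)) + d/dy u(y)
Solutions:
 u(y) = -acos((-C1 - exp(18*y))/(C1 - exp(18*y)))/3 + 2*pi/3
 u(y) = acos((-C1 - exp(18*y))/(C1 - exp(18*y)))/3


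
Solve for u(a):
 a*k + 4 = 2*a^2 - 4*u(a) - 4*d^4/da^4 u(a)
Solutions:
 u(a) = a^2/2 - a*k/4 + (C1*sin(sqrt(2)*a/2) + C2*cos(sqrt(2)*a/2))*exp(-sqrt(2)*a/2) + (C3*sin(sqrt(2)*a/2) + C4*cos(sqrt(2)*a/2))*exp(sqrt(2)*a/2) - 1


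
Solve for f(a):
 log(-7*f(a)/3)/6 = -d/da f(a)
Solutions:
 6*Integral(1/(log(-_y) - log(3) + log(7)), (_y, f(a))) = C1 - a


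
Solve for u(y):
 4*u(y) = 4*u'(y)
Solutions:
 u(y) = C1*exp(y)


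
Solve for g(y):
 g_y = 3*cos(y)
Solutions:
 g(y) = C1 + 3*sin(y)


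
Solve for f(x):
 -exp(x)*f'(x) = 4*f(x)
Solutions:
 f(x) = C1*exp(4*exp(-x))


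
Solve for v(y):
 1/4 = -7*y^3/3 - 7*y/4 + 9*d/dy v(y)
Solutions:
 v(y) = C1 + 7*y^4/108 + 7*y^2/72 + y/36


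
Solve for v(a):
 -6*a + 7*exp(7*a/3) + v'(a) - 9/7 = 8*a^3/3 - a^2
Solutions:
 v(a) = C1 + 2*a^4/3 - a^3/3 + 3*a^2 + 9*a/7 - 3*exp(7*a/3)


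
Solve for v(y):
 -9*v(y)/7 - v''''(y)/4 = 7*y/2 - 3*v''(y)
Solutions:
 v(y) = C1*exp(-y*sqrt(6 - 6*sqrt(42)/7)) + C2*exp(y*sqrt(6 - 6*sqrt(42)/7)) + C3*exp(-y*sqrt(6*sqrt(42)/7 + 6)) + C4*exp(y*sqrt(6*sqrt(42)/7 + 6)) - 49*y/18


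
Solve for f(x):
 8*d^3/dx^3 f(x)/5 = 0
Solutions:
 f(x) = C1 + C2*x + C3*x^2


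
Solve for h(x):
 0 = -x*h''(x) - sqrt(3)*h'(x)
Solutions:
 h(x) = C1 + C2*x^(1 - sqrt(3))


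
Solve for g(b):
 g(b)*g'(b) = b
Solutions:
 g(b) = -sqrt(C1 + b^2)
 g(b) = sqrt(C1 + b^2)


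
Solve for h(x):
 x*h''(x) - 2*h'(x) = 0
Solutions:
 h(x) = C1 + C2*x^3


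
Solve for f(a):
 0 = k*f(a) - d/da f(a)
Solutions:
 f(a) = C1*exp(a*k)


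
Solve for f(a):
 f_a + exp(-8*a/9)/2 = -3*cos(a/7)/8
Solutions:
 f(a) = C1 - 21*sin(a/7)/8 + 9*exp(-8*a/9)/16


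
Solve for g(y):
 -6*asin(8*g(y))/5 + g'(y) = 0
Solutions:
 Integral(1/asin(8*_y), (_y, g(y))) = C1 + 6*y/5


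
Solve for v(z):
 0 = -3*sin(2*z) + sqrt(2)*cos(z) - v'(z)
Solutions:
 v(z) = C1 + sqrt(2)*sin(z) + 3*cos(2*z)/2


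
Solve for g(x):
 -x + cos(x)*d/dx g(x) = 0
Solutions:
 g(x) = C1 + Integral(x/cos(x), x)


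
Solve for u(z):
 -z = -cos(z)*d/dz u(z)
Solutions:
 u(z) = C1 + Integral(z/cos(z), z)


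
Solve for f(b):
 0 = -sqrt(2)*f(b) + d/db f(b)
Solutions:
 f(b) = C1*exp(sqrt(2)*b)


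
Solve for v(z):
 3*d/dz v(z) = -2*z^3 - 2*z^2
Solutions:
 v(z) = C1 - z^4/6 - 2*z^3/9


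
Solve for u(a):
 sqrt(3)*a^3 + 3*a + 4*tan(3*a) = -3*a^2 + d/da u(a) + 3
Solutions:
 u(a) = C1 + sqrt(3)*a^4/4 + a^3 + 3*a^2/2 - 3*a - 4*log(cos(3*a))/3


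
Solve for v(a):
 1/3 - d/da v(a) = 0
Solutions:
 v(a) = C1 + a/3


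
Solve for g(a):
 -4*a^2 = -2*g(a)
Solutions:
 g(a) = 2*a^2


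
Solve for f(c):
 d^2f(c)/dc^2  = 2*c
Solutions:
 f(c) = C1 + C2*c + c^3/3


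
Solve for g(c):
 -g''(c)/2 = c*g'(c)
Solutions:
 g(c) = C1 + C2*erf(c)


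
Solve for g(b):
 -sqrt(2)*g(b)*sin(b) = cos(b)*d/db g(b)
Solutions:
 g(b) = C1*cos(b)^(sqrt(2))


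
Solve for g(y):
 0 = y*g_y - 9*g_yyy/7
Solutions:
 g(y) = C1 + Integral(C2*airyai(21^(1/3)*y/3) + C3*airybi(21^(1/3)*y/3), y)


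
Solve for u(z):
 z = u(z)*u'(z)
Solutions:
 u(z) = -sqrt(C1 + z^2)
 u(z) = sqrt(C1 + z^2)


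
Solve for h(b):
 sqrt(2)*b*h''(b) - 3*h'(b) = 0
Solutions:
 h(b) = C1 + C2*b^(1 + 3*sqrt(2)/2)


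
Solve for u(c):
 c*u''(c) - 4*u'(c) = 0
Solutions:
 u(c) = C1 + C2*c^5


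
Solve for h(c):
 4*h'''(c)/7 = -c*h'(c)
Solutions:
 h(c) = C1 + Integral(C2*airyai(-14^(1/3)*c/2) + C3*airybi(-14^(1/3)*c/2), c)


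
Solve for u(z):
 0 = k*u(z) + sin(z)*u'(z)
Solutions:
 u(z) = C1*exp(k*(-log(cos(z) - 1) + log(cos(z) + 1))/2)


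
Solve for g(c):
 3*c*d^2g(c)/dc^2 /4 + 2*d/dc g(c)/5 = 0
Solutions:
 g(c) = C1 + C2*c^(7/15)


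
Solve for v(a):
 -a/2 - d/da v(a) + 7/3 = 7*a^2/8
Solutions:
 v(a) = C1 - 7*a^3/24 - a^2/4 + 7*a/3


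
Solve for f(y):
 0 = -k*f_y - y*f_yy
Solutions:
 f(y) = C1 + y^(1 - re(k))*(C2*sin(log(y)*Abs(im(k))) + C3*cos(log(y)*im(k)))


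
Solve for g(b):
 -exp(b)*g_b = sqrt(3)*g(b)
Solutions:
 g(b) = C1*exp(sqrt(3)*exp(-b))


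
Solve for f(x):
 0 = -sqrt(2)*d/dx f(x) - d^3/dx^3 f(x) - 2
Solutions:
 f(x) = C1 + C2*sin(2^(1/4)*x) + C3*cos(2^(1/4)*x) - sqrt(2)*x


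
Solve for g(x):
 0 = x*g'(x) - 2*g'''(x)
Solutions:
 g(x) = C1 + Integral(C2*airyai(2^(2/3)*x/2) + C3*airybi(2^(2/3)*x/2), x)


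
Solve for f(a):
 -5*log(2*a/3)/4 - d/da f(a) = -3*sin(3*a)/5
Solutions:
 f(a) = C1 - 5*a*log(a)/4 - 5*a*log(2)/4 + 5*a/4 + 5*a*log(3)/4 - cos(3*a)/5


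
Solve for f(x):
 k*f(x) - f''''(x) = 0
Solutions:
 f(x) = C1*exp(-k^(1/4)*x) + C2*exp(k^(1/4)*x) + C3*exp(-I*k^(1/4)*x) + C4*exp(I*k^(1/4)*x)


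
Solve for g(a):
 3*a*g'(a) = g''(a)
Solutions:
 g(a) = C1 + C2*erfi(sqrt(6)*a/2)


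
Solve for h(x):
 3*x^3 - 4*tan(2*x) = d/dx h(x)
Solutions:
 h(x) = C1 + 3*x^4/4 + 2*log(cos(2*x))


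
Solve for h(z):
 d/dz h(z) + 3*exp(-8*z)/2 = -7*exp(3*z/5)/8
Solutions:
 h(z) = C1 - 35*exp(3*z/5)/24 + 3*exp(-8*z)/16


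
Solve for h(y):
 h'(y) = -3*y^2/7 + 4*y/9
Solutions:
 h(y) = C1 - y^3/7 + 2*y^2/9


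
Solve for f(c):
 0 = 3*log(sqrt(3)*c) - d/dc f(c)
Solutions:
 f(c) = C1 + 3*c*log(c) - 3*c + 3*c*log(3)/2


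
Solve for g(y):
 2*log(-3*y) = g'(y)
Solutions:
 g(y) = C1 + 2*y*log(-y) + 2*y*(-1 + log(3))


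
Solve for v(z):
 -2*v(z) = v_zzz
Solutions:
 v(z) = C3*exp(-2^(1/3)*z) + (C1*sin(2^(1/3)*sqrt(3)*z/2) + C2*cos(2^(1/3)*sqrt(3)*z/2))*exp(2^(1/3)*z/2)


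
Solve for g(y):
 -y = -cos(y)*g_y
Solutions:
 g(y) = C1 + Integral(y/cos(y), y)


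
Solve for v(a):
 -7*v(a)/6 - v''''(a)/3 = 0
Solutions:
 v(a) = (C1*sin(14^(1/4)*a/2) + C2*cos(14^(1/4)*a/2))*exp(-14^(1/4)*a/2) + (C3*sin(14^(1/4)*a/2) + C4*cos(14^(1/4)*a/2))*exp(14^(1/4)*a/2)


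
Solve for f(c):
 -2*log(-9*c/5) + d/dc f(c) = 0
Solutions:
 f(c) = C1 + 2*c*log(-c) + 2*c*(-log(5) - 1 + 2*log(3))


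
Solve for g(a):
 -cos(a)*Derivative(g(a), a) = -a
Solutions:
 g(a) = C1 + Integral(a/cos(a), a)


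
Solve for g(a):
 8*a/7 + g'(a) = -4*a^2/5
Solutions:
 g(a) = C1 - 4*a^3/15 - 4*a^2/7


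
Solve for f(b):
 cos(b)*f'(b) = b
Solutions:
 f(b) = C1 + Integral(b/cos(b), b)


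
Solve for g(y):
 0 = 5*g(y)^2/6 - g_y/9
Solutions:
 g(y) = -2/(C1 + 15*y)


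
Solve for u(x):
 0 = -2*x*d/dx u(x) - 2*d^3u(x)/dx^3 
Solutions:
 u(x) = C1 + Integral(C2*airyai(-x) + C3*airybi(-x), x)


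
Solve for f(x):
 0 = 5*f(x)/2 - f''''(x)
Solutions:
 f(x) = C1*exp(-2^(3/4)*5^(1/4)*x/2) + C2*exp(2^(3/4)*5^(1/4)*x/2) + C3*sin(2^(3/4)*5^(1/4)*x/2) + C4*cos(2^(3/4)*5^(1/4)*x/2)


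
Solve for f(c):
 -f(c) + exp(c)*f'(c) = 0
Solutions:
 f(c) = C1*exp(-exp(-c))


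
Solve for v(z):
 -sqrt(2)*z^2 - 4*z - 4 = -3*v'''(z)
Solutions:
 v(z) = C1 + C2*z + C3*z^2 + sqrt(2)*z^5/180 + z^4/18 + 2*z^3/9


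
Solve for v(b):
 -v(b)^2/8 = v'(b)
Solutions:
 v(b) = 8/(C1 + b)


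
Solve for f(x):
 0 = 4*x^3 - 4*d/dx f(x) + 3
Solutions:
 f(x) = C1 + x^4/4 + 3*x/4


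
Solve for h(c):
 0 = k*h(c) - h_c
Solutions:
 h(c) = C1*exp(c*k)


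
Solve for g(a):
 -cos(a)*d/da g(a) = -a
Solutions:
 g(a) = C1 + Integral(a/cos(a), a)


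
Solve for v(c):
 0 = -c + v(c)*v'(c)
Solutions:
 v(c) = -sqrt(C1 + c^2)
 v(c) = sqrt(C1 + c^2)


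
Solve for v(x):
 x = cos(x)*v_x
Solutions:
 v(x) = C1 + Integral(x/cos(x), x)


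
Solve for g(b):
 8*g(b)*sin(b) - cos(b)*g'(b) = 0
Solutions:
 g(b) = C1/cos(b)^8


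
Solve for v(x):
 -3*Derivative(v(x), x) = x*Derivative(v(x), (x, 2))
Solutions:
 v(x) = C1 + C2/x^2


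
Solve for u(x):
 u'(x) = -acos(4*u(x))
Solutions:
 Integral(1/acos(4*_y), (_y, u(x))) = C1 - x


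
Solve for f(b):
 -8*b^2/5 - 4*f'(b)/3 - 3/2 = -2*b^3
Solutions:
 f(b) = C1 + 3*b^4/8 - 2*b^3/5 - 9*b/8


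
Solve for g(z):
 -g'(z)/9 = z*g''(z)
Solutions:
 g(z) = C1 + C2*z^(8/9)


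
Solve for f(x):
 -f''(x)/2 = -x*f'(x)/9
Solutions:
 f(x) = C1 + C2*erfi(x/3)


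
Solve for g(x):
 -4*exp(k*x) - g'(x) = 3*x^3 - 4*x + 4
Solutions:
 g(x) = C1 - 3*x^4/4 + 2*x^2 - 4*x - 4*exp(k*x)/k


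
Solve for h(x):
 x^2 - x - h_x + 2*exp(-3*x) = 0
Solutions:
 h(x) = C1 + x^3/3 - x^2/2 - 2*exp(-3*x)/3


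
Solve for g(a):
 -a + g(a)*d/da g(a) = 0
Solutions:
 g(a) = -sqrt(C1 + a^2)
 g(a) = sqrt(C1 + a^2)


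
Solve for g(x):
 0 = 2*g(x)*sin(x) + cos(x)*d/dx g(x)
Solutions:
 g(x) = C1*cos(x)^2


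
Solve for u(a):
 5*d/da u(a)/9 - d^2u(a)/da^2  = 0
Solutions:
 u(a) = C1 + C2*exp(5*a/9)


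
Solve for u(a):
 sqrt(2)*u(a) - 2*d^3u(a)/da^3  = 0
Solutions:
 u(a) = C3*exp(2^(5/6)*a/2) + (C1*sin(2^(5/6)*sqrt(3)*a/4) + C2*cos(2^(5/6)*sqrt(3)*a/4))*exp(-2^(5/6)*a/4)


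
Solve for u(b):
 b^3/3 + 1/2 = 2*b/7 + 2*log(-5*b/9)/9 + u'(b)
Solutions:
 u(b) = C1 + b^4/12 - b^2/7 - 2*b*log(-b)/9 + b*(-4*log(5) + 8*log(3) + 13)/18


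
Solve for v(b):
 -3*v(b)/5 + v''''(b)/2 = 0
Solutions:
 v(b) = C1*exp(-5^(3/4)*6^(1/4)*b/5) + C2*exp(5^(3/4)*6^(1/4)*b/5) + C3*sin(5^(3/4)*6^(1/4)*b/5) + C4*cos(5^(3/4)*6^(1/4)*b/5)


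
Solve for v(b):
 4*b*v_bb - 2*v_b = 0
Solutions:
 v(b) = C1 + C2*b^(3/2)


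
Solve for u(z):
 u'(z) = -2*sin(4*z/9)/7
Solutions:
 u(z) = C1 + 9*cos(4*z/9)/14


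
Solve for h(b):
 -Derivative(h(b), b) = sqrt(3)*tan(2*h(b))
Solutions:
 h(b) = -asin(C1*exp(-2*sqrt(3)*b))/2 + pi/2
 h(b) = asin(C1*exp(-2*sqrt(3)*b))/2


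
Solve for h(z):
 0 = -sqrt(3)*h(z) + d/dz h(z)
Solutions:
 h(z) = C1*exp(sqrt(3)*z)


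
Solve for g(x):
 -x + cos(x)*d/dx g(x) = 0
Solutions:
 g(x) = C1 + Integral(x/cos(x), x)


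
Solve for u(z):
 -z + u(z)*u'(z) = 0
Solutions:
 u(z) = -sqrt(C1 + z^2)
 u(z) = sqrt(C1 + z^2)


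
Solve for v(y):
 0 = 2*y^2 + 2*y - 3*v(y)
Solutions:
 v(y) = 2*y*(y + 1)/3


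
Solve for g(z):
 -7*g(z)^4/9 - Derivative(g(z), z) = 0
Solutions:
 g(z) = 3^(1/3)*(1/(C1 + 7*z))^(1/3)
 g(z) = (-3^(1/3) - 3^(5/6)*I)*(1/(C1 + 7*z))^(1/3)/2
 g(z) = (-3^(1/3) + 3^(5/6)*I)*(1/(C1 + 7*z))^(1/3)/2


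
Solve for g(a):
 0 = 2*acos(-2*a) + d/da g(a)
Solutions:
 g(a) = C1 - 2*a*acos(-2*a) - sqrt(1 - 4*a^2)


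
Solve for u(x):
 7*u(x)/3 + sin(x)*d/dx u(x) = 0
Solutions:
 u(x) = C1*(cos(x) + 1)^(7/6)/(cos(x) - 1)^(7/6)


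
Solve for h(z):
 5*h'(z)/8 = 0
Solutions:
 h(z) = C1


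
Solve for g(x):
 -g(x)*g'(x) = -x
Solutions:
 g(x) = -sqrt(C1 + x^2)
 g(x) = sqrt(C1 + x^2)


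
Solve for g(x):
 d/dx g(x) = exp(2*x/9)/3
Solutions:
 g(x) = C1 + 3*exp(2*x/9)/2


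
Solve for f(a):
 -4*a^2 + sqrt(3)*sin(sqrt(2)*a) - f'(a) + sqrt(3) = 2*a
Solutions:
 f(a) = C1 - 4*a^3/3 - a^2 + sqrt(3)*a - sqrt(6)*cos(sqrt(2)*a)/2


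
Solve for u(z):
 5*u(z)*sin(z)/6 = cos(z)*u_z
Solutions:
 u(z) = C1/cos(z)^(5/6)


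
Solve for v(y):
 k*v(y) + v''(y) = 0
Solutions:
 v(y) = C1*exp(-y*sqrt(-k)) + C2*exp(y*sqrt(-k))


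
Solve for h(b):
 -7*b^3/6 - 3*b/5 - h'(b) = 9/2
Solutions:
 h(b) = C1 - 7*b^4/24 - 3*b^2/10 - 9*b/2


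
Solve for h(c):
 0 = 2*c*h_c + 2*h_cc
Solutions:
 h(c) = C1 + C2*erf(sqrt(2)*c/2)


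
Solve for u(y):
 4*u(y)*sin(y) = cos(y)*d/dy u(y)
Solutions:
 u(y) = C1/cos(y)^4


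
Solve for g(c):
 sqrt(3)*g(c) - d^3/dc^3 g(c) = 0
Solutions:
 g(c) = C3*exp(3^(1/6)*c) + (C1*sin(3^(2/3)*c/2) + C2*cos(3^(2/3)*c/2))*exp(-3^(1/6)*c/2)


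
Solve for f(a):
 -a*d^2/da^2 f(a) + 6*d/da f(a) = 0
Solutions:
 f(a) = C1 + C2*a^7


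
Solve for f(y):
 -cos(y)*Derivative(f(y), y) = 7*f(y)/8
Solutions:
 f(y) = C1*(sin(y) - 1)^(7/16)/(sin(y) + 1)^(7/16)


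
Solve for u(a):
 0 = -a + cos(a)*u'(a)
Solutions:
 u(a) = C1 + Integral(a/cos(a), a)


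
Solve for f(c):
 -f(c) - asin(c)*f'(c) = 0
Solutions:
 f(c) = C1*exp(-Integral(1/asin(c), c))


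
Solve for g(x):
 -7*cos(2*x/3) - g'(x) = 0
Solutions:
 g(x) = C1 - 21*sin(2*x/3)/2


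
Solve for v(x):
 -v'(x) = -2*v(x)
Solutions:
 v(x) = C1*exp(2*x)


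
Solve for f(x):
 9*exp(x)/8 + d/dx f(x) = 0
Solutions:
 f(x) = C1 - 9*exp(x)/8


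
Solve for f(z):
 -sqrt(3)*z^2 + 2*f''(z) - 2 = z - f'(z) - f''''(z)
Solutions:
 f(z) = C1 + C2*exp(6^(1/3)*z*(-4*3^(1/3)/(9 + sqrt(177))^(1/3) + 2^(1/3)*(9 + sqrt(177))^(1/3))/12)*sin(2^(1/3)*3^(1/6)*z*((9 + sqrt(177))^(-1/3) + 2^(1/3)*3^(2/3)*(9 + sqrt(177))^(1/3)/12)) + C3*exp(6^(1/3)*z*(-4*3^(1/3)/(9 + sqrt(177))^(1/3) + 2^(1/3)*(9 + sqrt(177))^(1/3))/12)*cos(2^(1/3)*3^(1/6)*z*((9 + sqrt(177))^(-1/3) + 2^(1/3)*3^(2/3)*(9 + sqrt(177))^(1/3)/12)) + C4*exp(-6^(1/3)*z*(-4*3^(1/3)/(9 + sqrt(177))^(1/3) + 2^(1/3)*(9 + sqrt(177))^(1/3))/6) + sqrt(3)*z^3/3 - 2*sqrt(3)*z^2 + z^2/2 + 8*sqrt(3)*z


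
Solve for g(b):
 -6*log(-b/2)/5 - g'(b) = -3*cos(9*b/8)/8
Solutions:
 g(b) = C1 - 6*b*log(-b)/5 + 6*b*log(2)/5 + 6*b/5 + sin(9*b/8)/3


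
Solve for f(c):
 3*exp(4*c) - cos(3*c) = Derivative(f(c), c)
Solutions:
 f(c) = C1 + 3*exp(4*c)/4 - sin(3*c)/3


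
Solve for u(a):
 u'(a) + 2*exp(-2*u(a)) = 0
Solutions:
 u(a) = log(-sqrt(C1 - 4*a))
 u(a) = log(C1 - 4*a)/2


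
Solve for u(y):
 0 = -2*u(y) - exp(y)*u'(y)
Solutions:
 u(y) = C1*exp(2*exp(-y))


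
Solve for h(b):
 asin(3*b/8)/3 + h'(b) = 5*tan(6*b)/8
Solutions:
 h(b) = C1 - b*asin(3*b/8)/3 - sqrt(64 - 9*b^2)/9 - 5*log(cos(6*b))/48


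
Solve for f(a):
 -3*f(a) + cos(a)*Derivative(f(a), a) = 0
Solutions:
 f(a) = C1*(sin(a) + 1)^(3/2)/(sin(a) - 1)^(3/2)


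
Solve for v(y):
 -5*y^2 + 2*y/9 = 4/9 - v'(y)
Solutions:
 v(y) = C1 + 5*y^3/3 - y^2/9 + 4*y/9


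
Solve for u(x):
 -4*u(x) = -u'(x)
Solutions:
 u(x) = C1*exp(4*x)


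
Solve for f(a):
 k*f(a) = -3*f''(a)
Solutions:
 f(a) = C1*exp(-sqrt(3)*a*sqrt(-k)/3) + C2*exp(sqrt(3)*a*sqrt(-k)/3)


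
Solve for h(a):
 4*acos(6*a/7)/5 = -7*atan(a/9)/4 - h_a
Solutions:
 h(a) = C1 - 4*a*acos(6*a/7)/5 - 7*a*atan(a/9)/4 + 2*sqrt(49 - 36*a^2)/15 + 63*log(a^2 + 81)/8


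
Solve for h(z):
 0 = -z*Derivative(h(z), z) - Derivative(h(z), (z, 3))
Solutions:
 h(z) = C1 + Integral(C2*airyai(-z) + C3*airybi(-z), z)


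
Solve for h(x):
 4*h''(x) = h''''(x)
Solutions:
 h(x) = C1 + C2*x + C3*exp(-2*x) + C4*exp(2*x)


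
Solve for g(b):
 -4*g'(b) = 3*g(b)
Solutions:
 g(b) = C1*exp(-3*b/4)


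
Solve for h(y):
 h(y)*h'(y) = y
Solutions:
 h(y) = -sqrt(C1 + y^2)
 h(y) = sqrt(C1 + y^2)


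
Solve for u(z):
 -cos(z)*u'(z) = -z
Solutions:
 u(z) = C1 + Integral(z/cos(z), z)


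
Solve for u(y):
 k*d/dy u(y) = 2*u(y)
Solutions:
 u(y) = C1*exp(2*y/k)


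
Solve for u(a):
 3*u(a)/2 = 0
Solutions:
 u(a) = 0


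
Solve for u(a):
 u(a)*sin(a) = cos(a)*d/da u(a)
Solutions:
 u(a) = C1/cos(a)


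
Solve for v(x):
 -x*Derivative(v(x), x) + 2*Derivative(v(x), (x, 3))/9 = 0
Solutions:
 v(x) = C1 + Integral(C2*airyai(6^(2/3)*x/2) + C3*airybi(6^(2/3)*x/2), x)


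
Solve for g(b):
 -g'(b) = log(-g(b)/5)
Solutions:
 Integral(1/(log(-_y) - log(5)), (_y, g(b))) = C1 - b


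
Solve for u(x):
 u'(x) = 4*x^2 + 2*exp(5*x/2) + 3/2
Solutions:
 u(x) = C1 + 4*x^3/3 + 3*x/2 + 4*exp(5*x/2)/5


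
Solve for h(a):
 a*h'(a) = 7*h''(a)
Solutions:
 h(a) = C1 + C2*erfi(sqrt(14)*a/14)


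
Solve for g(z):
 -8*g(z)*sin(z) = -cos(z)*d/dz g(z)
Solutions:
 g(z) = C1/cos(z)^8


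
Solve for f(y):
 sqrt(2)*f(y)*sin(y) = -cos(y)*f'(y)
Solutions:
 f(y) = C1*cos(y)^(sqrt(2))


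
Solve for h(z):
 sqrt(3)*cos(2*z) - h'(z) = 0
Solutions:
 h(z) = C1 + sqrt(3)*sin(2*z)/2


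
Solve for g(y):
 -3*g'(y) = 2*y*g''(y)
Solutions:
 g(y) = C1 + C2/sqrt(y)


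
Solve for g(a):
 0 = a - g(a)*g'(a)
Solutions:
 g(a) = -sqrt(C1 + a^2)
 g(a) = sqrt(C1 + a^2)


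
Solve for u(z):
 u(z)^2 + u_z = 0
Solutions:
 u(z) = 1/(C1 + z)


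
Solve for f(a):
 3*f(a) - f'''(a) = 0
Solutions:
 f(a) = C3*exp(3^(1/3)*a) + (C1*sin(3^(5/6)*a/2) + C2*cos(3^(5/6)*a/2))*exp(-3^(1/3)*a/2)


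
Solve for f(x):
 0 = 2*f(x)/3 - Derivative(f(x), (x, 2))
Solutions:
 f(x) = C1*exp(-sqrt(6)*x/3) + C2*exp(sqrt(6)*x/3)


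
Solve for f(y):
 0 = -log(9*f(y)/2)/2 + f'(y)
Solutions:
 2*Integral(1/(-log(_y) - 2*log(3) + log(2)), (_y, f(y))) = C1 - y


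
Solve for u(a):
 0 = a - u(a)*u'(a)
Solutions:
 u(a) = -sqrt(C1 + a^2)
 u(a) = sqrt(C1 + a^2)


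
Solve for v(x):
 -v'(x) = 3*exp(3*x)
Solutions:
 v(x) = C1 - exp(3*x)


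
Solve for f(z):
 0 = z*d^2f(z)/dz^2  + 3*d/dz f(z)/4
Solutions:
 f(z) = C1 + C2*z^(1/4)


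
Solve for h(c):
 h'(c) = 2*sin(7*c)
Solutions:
 h(c) = C1 - 2*cos(7*c)/7


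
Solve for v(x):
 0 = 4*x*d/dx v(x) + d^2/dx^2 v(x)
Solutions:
 v(x) = C1 + C2*erf(sqrt(2)*x)


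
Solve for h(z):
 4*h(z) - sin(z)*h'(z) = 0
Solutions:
 h(z) = C1*(cos(z)^2 - 2*cos(z) + 1)/(cos(z)^2 + 2*cos(z) + 1)


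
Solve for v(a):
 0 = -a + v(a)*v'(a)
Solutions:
 v(a) = -sqrt(C1 + a^2)
 v(a) = sqrt(C1 + a^2)


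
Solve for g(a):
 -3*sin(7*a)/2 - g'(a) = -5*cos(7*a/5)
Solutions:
 g(a) = C1 + 25*sin(7*a/5)/7 + 3*cos(7*a)/14


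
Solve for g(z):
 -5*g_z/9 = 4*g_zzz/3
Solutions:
 g(z) = C1 + C2*sin(sqrt(15)*z/6) + C3*cos(sqrt(15)*z/6)


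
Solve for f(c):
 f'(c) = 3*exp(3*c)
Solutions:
 f(c) = C1 + exp(3*c)


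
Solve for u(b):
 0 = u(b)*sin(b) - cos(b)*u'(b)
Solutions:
 u(b) = C1/cos(b)


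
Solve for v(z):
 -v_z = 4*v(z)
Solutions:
 v(z) = C1*exp(-4*z)


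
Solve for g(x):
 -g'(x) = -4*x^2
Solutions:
 g(x) = C1 + 4*x^3/3


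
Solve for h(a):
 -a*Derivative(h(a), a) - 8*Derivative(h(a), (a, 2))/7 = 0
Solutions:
 h(a) = C1 + C2*erf(sqrt(7)*a/4)


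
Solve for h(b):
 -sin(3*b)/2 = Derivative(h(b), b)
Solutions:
 h(b) = C1 + cos(3*b)/6


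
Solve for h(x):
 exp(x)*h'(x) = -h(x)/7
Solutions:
 h(x) = C1*exp(exp(-x)/7)


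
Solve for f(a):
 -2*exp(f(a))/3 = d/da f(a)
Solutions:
 f(a) = log(1/(C1 + 2*a)) + log(3)


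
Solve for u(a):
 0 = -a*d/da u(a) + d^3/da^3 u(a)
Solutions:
 u(a) = C1 + Integral(C2*airyai(a) + C3*airybi(a), a)


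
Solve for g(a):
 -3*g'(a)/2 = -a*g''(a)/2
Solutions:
 g(a) = C1 + C2*a^4


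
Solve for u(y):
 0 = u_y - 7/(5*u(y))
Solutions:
 u(y) = -sqrt(C1 + 70*y)/5
 u(y) = sqrt(C1 + 70*y)/5


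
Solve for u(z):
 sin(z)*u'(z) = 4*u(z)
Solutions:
 u(z) = C1*(cos(z)^2 - 2*cos(z) + 1)/(cos(z)^2 + 2*cos(z) + 1)


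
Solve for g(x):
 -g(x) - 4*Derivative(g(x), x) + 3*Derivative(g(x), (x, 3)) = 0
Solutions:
 g(x) = C1*exp(-x) + C2*exp(x*(3 - sqrt(21))/6) + C3*exp(x*(3 + sqrt(21))/6)


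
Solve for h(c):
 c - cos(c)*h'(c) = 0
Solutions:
 h(c) = C1 + Integral(c/cos(c), c)


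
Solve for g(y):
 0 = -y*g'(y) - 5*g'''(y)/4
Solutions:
 g(y) = C1 + Integral(C2*airyai(-10^(2/3)*y/5) + C3*airybi(-10^(2/3)*y/5), y)


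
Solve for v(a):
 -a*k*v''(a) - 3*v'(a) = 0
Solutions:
 v(a) = C1 + a^(((re(k) - 3)*re(k) + im(k)^2)/(re(k)^2 + im(k)^2))*(C2*sin(3*log(a)*Abs(im(k))/(re(k)^2 + im(k)^2)) + C3*cos(3*log(a)*im(k)/(re(k)^2 + im(k)^2)))


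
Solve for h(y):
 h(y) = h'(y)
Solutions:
 h(y) = C1*exp(y)


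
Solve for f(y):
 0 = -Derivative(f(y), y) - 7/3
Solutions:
 f(y) = C1 - 7*y/3


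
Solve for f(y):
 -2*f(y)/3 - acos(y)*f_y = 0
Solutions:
 f(y) = C1*exp(-2*Integral(1/acos(y), y)/3)


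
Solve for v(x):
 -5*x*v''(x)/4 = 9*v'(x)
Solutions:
 v(x) = C1 + C2/x^(31/5)


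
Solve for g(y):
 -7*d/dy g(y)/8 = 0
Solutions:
 g(y) = C1


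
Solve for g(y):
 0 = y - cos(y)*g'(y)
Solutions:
 g(y) = C1 + Integral(y/cos(y), y)


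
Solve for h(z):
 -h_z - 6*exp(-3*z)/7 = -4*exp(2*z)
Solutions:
 h(z) = C1 + 2*exp(2*z) + 2*exp(-3*z)/7


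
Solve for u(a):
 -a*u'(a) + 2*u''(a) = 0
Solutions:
 u(a) = C1 + C2*erfi(a/2)


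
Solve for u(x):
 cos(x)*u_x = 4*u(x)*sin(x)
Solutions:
 u(x) = C1/cos(x)^4


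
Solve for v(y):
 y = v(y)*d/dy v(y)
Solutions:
 v(y) = -sqrt(C1 + y^2)
 v(y) = sqrt(C1 + y^2)


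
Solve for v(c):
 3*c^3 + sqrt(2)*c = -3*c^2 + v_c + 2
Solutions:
 v(c) = C1 + 3*c^4/4 + c^3 + sqrt(2)*c^2/2 - 2*c


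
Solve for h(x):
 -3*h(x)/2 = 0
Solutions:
 h(x) = 0


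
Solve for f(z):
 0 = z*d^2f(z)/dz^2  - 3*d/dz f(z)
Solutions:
 f(z) = C1 + C2*z^4


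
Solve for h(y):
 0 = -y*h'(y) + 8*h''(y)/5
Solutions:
 h(y) = C1 + C2*erfi(sqrt(5)*y/4)


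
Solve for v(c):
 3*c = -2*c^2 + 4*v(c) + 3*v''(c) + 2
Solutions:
 v(c) = C1*sin(2*sqrt(3)*c/3) + C2*cos(2*sqrt(3)*c/3) + c^2/2 + 3*c/4 - 5/4


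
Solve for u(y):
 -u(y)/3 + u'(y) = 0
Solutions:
 u(y) = C1*exp(y/3)


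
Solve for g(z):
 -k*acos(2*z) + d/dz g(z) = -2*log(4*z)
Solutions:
 g(z) = C1 + k*(z*acos(2*z) - sqrt(1 - 4*z^2)/2) - 2*z*log(z) - 4*z*log(2) + 2*z


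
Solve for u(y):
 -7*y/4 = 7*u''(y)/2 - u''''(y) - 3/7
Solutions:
 u(y) = C1 + C2*y + C3*exp(-sqrt(14)*y/2) + C4*exp(sqrt(14)*y/2) - y^3/12 + 3*y^2/49


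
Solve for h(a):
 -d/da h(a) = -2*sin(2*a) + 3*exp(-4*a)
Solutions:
 h(a) = C1 - cos(2*a) + 3*exp(-4*a)/4


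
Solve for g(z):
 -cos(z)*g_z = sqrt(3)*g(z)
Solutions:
 g(z) = C1*(sin(z) - 1)^(sqrt(3)/2)/(sin(z) + 1)^(sqrt(3)/2)


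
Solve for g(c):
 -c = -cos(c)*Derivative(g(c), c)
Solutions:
 g(c) = C1 + Integral(c/cos(c), c)


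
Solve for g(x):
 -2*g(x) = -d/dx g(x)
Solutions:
 g(x) = C1*exp(2*x)


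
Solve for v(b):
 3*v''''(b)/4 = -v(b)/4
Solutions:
 v(b) = (C1*sin(sqrt(2)*3^(3/4)*b/6) + C2*cos(sqrt(2)*3^(3/4)*b/6))*exp(-sqrt(2)*3^(3/4)*b/6) + (C3*sin(sqrt(2)*3^(3/4)*b/6) + C4*cos(sqrt(2)*3^(3/4)*b/6))*exp(sqrt(2)*3^(3/4)*b/6)


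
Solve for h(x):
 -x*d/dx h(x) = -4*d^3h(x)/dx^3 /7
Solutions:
 h(x) = C1 + Integral(C2*airyai(14^(1/3)*x/2) + C3*airybi(14^(1/3)*x/2), x)


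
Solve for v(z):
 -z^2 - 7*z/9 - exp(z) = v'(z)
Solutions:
 v(z) = C1 - z^3/3 - 7*z^2/18 - exp(z)


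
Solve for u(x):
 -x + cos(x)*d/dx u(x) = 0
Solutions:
 u(x) = C1 + Integral(x/cos(x), x)


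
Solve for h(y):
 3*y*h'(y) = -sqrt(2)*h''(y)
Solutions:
 h(y) = C1 + C2*erf(2^(1/4)*sqrt(3)*y/2)


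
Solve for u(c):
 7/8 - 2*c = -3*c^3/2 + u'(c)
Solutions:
 u(c) = C1 + 3*c^4/8 - c^2 + 7*c/8


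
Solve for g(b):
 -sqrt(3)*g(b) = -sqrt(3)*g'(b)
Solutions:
 g(b) = C1*exp(b)


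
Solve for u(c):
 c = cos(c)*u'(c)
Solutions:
 u(c) = C1 + Integral(c/cos(c), c)


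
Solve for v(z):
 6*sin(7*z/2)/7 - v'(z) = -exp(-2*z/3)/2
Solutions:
 v(z) = C1 - 12*cos(7*z/2)/49 - 3*exp(-2*z/3)/4


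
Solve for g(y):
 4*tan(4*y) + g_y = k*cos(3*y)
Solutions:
 g(y) = C1 + k*sin(3*y)/3 + log(cos(4*y))


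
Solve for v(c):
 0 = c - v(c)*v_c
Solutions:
 v(c) = -sqrt(C1 + c^2)
 v(c) = sqrt(C1 + c^2)


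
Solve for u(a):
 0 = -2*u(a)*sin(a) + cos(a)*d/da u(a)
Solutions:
 u(a) = C1/cos(a)^2


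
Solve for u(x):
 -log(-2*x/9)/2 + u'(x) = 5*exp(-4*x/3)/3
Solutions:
 u(x) = C1 + x*log(-x)/2 + x*(-log(3) - 1/2 + log(2)/2) - 5*exp(-4*x/3)/4


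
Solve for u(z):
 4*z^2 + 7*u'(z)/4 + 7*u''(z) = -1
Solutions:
 u(z) = C1 + C2*exp(-z/4) - 16*z^3/21 + 64*z^2/7 - 516*z/7


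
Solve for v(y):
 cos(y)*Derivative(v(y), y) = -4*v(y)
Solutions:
 v(y) = C1*(sin(y)^2 - 2*sin(y) + 1)/(sin(y)^2 + 2*sin(y) + 1)


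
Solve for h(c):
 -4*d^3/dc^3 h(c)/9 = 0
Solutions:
 h(c) = C1 + C2*c + C3*c^2


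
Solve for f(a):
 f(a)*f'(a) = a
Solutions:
 f(a) = -sqrt(C1 + a^2)
 f(a) = sqrt(C1 + a^2)


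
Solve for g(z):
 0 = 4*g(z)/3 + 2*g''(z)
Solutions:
 g(z) = C1*sin(sqrt(6)*z/3) + C2*cos(sqrt(6)*z/3)


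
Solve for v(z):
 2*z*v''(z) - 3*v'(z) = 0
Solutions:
 v(z) = C1 + C2*z^(5/2)


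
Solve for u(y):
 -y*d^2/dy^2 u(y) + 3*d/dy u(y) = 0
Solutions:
 u(y) = C1 + C2*y^4


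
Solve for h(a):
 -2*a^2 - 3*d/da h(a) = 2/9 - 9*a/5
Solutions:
 h(a) = C1 - 2*a^3/9 + 3*a^2/10 - 2*a/27


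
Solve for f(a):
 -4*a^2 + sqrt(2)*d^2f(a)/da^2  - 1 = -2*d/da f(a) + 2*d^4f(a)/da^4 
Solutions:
 f(a) = C1 + C2*exp(-a*(2^(5/6)*3^(2/3)/(sqrt(3)*sqrt(27 - sqrt(2)) + 9)^(1/3) + 12^(1/3)*(sqrt(3)*sqrt(27 - sqrt(2)) + 9)^(1/3))/12)*sin(3^(1/6)*a*(-3*2^(5/6)/(sqrt(3)*sqrt(27 - sqrt(2)) + 9)^(1/3) + 6^(2/3)*(sqrt(3)*sqrt(27 - sqrt(2)) + 9)^(1/3))/12) + C3*exp(-a*(2^(5/6)*3^(2/3)/(sqrt(3)*sqrt(27 - sqrt(2)) + 9)^(1/3) + 12^(1/3)*(sqrt(3)*sqrt(27 - sqrt(2)) + 9)^(1/3))/12)*cos(3^(1/6)*a*(-3*2^(5/6)/(sqrt(3)*sqrt(27 - sqrt(2)) + 9)^(1/3) + 6^(2/3)*(sqrt(3)*sqrt(27 - sqrt(2)) + 9)^(1/3))/12) + C4*exp(a*(2^(5/6)*3^(2/3)/(sqrt(3)*sqrt(27 - sqrt(2)) + 9)^(1/3) + 12^(1/3)*(sqrt(3)*sqrt(27 - sqrt(2)) + 9)^(1/3))/6) + 2*a^3/3 - sqrt(2)*a^2 + 5*a/2


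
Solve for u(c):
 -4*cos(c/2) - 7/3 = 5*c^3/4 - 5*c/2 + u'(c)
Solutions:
 u(c) = C1 - 5*c^4/16 + 5*c^2/4 - 7*c/3 - 8*sin(c/2)


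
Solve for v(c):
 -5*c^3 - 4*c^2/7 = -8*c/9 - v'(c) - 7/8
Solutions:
 v(c) = C1 + 5*c^4/4 + 4*c^3/21 - 4*c^2/9 - 7*c/8


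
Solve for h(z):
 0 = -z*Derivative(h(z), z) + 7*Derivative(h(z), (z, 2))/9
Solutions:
 h(z) = C1 + C2*erfi(3*sqrt(14)*z/14)


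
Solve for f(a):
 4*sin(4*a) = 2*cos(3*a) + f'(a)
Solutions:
 f(a) = C1 - 2*sin(3*a)/3 - cos(4*a)


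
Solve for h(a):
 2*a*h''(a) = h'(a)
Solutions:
 h(a) = C1 + C2*a^(3/2)


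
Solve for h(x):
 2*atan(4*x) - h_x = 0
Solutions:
 h(x) = C1 + 2*x*atan(4*x) - log(16*x^2 + 1)/4


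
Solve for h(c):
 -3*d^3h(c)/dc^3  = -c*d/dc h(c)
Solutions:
 h(c) = C1 + Integral(C2*airyai(3^(2/3)*c/3) + C3*airybi(3^(2/3)*c/3), c)


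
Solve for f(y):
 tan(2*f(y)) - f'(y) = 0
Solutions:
 f(y) = -asin(C1*exp(2*y))/2 + pi/2
 f(y) = asin(C1*exp(2*y))/2


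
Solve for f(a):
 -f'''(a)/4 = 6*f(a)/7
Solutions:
 f(a) = C3*exp(-2*3^(1/3)*7^(2/3)*a/7) + (C1*sin(3^(5/6)*7^(2/3)*a/7) + C2*cos(3^(5/6)*7^(2/3)*a/7))*exp(3^(1/3)*7^(2/3)*a/7)
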